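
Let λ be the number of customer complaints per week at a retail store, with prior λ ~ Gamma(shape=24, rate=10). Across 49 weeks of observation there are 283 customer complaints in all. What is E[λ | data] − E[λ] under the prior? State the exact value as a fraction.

Total count 283 over total exposure 49 weeks.
The Gamma prior is conjugate for the Poisson rate, so λ | data ~ Gamma(24+283, 10+49) = Gamma(307, 59).
Posterior mean = 307/59 = 307/59; prior mean = 24/10 = 12/5. Difference = 307/59 − 12/5 = 827/295.

827/295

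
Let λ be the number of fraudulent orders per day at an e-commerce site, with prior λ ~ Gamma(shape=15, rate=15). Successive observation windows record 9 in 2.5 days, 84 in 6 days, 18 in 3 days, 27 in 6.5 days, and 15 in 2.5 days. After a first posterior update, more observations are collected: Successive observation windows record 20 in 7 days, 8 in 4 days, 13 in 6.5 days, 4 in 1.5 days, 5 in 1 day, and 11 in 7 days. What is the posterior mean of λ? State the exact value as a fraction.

458/125

Total count: 9 + 84 + 18 + 27 + 15 = 153.
Total exposure: 2.5 + 6 + 3 + 6.5 + 2.5 = 20.5 days.
After the first batch: Gamma(15 + 153, 15 + 20.5) = Gamma(168, 71/2).
Total count: 20 + 8 + 13 + 4 + 5 + 11 = 61.
Total exposure: 7 + 4 + 6.5 + 1.5 + 1 + 7 = 27 days.
After the second batch: Gamma(168 + 61, 71/2 + 27) = Gamma(229, 125/2).
Posterior mean = α'/β' = 229/(125/2) = 458/125.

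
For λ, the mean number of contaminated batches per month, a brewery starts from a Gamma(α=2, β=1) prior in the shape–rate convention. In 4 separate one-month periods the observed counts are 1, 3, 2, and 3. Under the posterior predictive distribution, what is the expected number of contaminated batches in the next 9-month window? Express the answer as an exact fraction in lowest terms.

Total count: 1 + 3 + 2 + 3 = 9.
Total exposure: 4 months.
Conjugate update: add total count to the shape and total exposure to the rate, giving Gamma(11, 5).
Predictive mean over a 9-month window = T·E[λ|data] = 9·11/5 = 99/5.

99/5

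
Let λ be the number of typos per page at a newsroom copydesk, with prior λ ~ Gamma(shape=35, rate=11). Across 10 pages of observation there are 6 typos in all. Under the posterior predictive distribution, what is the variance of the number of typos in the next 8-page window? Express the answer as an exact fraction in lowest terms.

9512/441

Total count 6 over total exposure 10 pages.
Gamma(α, β) with Poisson data over total exposure Σt gives posterior Gamma(α+Σx, β+Σt) = Gamma(41, 21).
The posterior predictive for a window of length T is Negative Binomial with variance T·α'·(β'+T)/β'² = 8·41·29/441 = 9512/441.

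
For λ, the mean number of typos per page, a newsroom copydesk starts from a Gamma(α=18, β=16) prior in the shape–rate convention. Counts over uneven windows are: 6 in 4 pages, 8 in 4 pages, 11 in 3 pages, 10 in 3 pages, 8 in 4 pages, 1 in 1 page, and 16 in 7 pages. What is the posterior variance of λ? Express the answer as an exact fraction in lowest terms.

Total count: 6 + 8 + 11 + 10 + 8 + 1 + 16 = 60.
Total exposure: 4 + 4 + 3 + 3 + 4 + 1 + 7 = 26 pages.
The Gamma prior is conjugate for the Poisson rate, so λ | data ~ Gamma(18+60, 16+26) = Gamma(78, 42).
Posterior variance = α'/β'² = 78/1764 = 13/294.

13/294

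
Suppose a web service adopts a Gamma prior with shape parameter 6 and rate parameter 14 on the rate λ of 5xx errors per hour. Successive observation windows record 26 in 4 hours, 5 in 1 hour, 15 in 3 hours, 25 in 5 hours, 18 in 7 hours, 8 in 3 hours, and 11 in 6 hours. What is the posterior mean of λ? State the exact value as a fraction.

114/43

Total count: 26 + 5 + 15 + 25 + 18 + 8 + 11 = 108.
Total exposure: 4 + 1 + 3 + 5 + 7 + 3 + 6 = 29 hours.
Conjugate update: add total count to the shape and total exposure to the rate, giving Gamma(114, 43).
Posterior mean = α'/β' = 114/43.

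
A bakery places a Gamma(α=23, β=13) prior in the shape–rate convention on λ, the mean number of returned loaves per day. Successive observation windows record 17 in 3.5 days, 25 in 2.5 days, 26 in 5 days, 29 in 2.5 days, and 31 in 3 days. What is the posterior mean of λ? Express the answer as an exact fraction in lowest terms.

Total count: 17 + 25 + 26 + 29 + 31 = 128.
Total exposure: 3.5 + 2.5 + 5 + 2.5 + 3 = 16.5 days.
Posterior: α' = 23 + 128 = 151, β' = 13 + 16.5 = 59/2.
Posterior mean = α'/β' = 151/(59/2) = 302/59.

302/59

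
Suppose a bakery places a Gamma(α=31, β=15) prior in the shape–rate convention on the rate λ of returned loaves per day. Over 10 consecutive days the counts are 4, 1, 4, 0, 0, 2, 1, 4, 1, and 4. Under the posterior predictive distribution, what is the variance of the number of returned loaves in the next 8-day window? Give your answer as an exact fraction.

13728/625

Total count: 4 + 1 + 4 + 0 + 0 + 2 + 1 + 4 + 1 + 4 = 21.
Total exposure: 10 days.
The Gamma prior is conjugate for the Poisson rate, so λ | data ~ Gamma(31+21, 15+10) = Gamma(52, 25).
The posterior predictive for a window of length T is Negative Binomial with variance T·α'·(β'+T)/β'² = 8·52·33/625 = 13728/625.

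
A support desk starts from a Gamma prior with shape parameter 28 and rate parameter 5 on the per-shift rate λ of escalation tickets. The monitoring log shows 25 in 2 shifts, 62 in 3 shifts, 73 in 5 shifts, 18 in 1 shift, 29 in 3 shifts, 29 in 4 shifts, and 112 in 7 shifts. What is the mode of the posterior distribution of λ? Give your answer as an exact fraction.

Total count: 25 + 62 + 73 + 18 + 29 + 29 + 112 = 348.
Total exposure: 2 + 3 + 5 + 1 + 3 + 4 + 7 = 25 shifts.
Posterior: α' = 28 + 348 = 376, β' = 5 + 25 = 30.
Posterior mode = (α'−1)/β' = 375/30 = 25/2.

25/2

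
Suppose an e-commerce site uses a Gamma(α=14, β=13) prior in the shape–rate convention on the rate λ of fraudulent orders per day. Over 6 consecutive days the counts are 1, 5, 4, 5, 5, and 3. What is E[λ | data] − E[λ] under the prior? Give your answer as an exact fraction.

Total count: 1 + 5 + 4 + 5 + 5 + 3 = 23.
Total exposure: 6 days.
By Gamma–Poisson conjugacy, the posterior is Gamma(α + Σx, β + Σt) = Gamma(14 + 23, 13 + 6) = Gamma(37, 19).
Posterior mean = 37/19 = 37/19; prior mean = 14/13 = 14/13. Difference = 37/19 − 14/13 = 215/247.

215/247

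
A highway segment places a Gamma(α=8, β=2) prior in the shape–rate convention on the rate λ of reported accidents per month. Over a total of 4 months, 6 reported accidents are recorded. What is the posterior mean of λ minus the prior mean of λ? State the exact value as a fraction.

-5/3

Total count 6 over total exposure 4 months.
Conjugate update: add total count to the shape and total exposure to the rate, giving Gamma(14, 6).
Posterior mean = 14/6 = 7/3; prior mean = 8/2 = 4. Difference = 7/3 − 4 = -5/3.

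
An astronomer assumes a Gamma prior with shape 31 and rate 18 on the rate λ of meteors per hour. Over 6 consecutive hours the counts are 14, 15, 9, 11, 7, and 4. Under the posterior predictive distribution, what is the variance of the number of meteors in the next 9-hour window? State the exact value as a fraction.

3003/64

Total count: 14 + 15 + 9 + 11 + 7 + 4 = 60.
Total exposure: 6 hours.
The Gamma prior is conjugate for the Poisson rate, so λ | data ~ Gamma(31+60, 18+6) = Gamma(91, 24).
The posterior predictive for a window of length T is Negative Binomial with variance T·α'·(β'+T)/β'² = 9·91·33/576 = 3003/64.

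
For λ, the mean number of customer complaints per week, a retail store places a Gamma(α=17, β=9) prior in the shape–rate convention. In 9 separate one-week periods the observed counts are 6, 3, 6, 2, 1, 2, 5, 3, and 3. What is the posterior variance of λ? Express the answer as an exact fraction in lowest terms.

4/27

Total count: 6 + 3 + 6 + 2 + 1 + 2 + 5 + 3 + 3 = 31.
Total exposure: 9 weeks.
By Gamma–Poisson conjugacy, the posterior is Gamma(α + Σx, β + Σt) = Gamma(17 + 31, 9 + 9) = Gamma(48, 18).
Posterior variance = α'/β'² = 48/324 = 4/27.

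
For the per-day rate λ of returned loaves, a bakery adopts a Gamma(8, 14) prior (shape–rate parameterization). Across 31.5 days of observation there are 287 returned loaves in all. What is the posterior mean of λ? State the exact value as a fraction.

Total count 287 over total exposure 31.5 days.
Posterior: α' = 8 + 287 = 295, β' = 14 + 31.5 = 91/2.
Posterior mean = α'/β' = 295/(91/2) = 590/91.

590/91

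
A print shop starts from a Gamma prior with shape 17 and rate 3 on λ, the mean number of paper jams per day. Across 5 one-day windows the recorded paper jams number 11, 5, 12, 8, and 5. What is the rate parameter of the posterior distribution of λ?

8

Total count: 11 + 5 + 12 + 8 + 5 = 41.
Total exposure: 5 days.
Posterior: α' = 17 + 41 = 58, β' = 3 + 5 = 8.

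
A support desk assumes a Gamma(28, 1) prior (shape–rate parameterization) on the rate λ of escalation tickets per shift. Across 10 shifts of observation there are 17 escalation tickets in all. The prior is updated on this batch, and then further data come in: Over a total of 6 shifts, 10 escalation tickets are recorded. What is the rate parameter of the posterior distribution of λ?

17

Total count 17 over total exposure 10 shifts.
After the first batch: Gamma(28 + 17, 1 + 10) = Gamma(45, 11).
Total count 10 over total exposure 6 shifts.
After the second batch: Gamma(45 + 10, 11 + 6) = Gamma(55, 17).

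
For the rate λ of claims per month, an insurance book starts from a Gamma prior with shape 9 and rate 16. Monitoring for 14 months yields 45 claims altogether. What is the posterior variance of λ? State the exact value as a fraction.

3/50

Total count 45 over total exposure 14 months.
By Gamma–Poisson conjugacy, the posterior is Gamma(α + Σx, β + Σt) = Gamma(9 + 45, 16 + 14) = Gamma(54, 30).
Posterior variance = α'/β'² = 54/900 = 3/50.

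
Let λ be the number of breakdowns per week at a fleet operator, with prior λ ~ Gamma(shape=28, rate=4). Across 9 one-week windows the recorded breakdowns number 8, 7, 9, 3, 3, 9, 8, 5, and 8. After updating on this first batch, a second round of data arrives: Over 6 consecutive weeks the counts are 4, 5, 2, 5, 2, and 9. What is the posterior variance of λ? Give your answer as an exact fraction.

Total count: 8 + 7 + 9 + 3 + 3 + 9 + 8 + 5 + 8 = 60.
Total exposure: 9 weeks.
After the first batch: Gamma(28 + 60, 4 + 9) = Gamma(88, 13).
Total count: 4 + 5 + 2 + 5 + 2 + 9 = 27.
Total exposure: 6 weeks.
After the second batch: Gamma(88 + 27, 13 + 6) = Gamma(115, 19).
Posterior variance = α'/β'² = 115/361.

115/361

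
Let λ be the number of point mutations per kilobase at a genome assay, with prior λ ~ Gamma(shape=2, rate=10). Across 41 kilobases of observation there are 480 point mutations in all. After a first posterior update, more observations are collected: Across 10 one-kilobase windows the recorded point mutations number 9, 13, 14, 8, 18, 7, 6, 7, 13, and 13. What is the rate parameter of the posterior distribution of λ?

61

Total count 480 over total exposure 41 kilobases.
After the first batch: Gamma(2 + 480, 10 + 41) = Gamma(482, 51).
Total count: 9 + 13 + 14 + 8 + 18 + 7 + 6 + 7 + 13 + 13 = 108.
Total exposure: 10 kilobases.
After the second batch: Gamma(482 + 108, 51 + 10) = Gamma(590, 61).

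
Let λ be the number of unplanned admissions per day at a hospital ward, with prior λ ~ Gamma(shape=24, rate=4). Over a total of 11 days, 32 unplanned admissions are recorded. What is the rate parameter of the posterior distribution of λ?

15

Total count 32 over total exposure 11 days.
Posterior: α' = 24 + 32 = 56, β' = 4 + 11 = 15.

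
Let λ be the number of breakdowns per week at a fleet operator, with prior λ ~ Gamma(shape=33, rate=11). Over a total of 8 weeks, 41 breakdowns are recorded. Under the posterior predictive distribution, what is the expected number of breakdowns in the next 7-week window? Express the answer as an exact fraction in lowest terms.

Total count 41 over total exposure 8 weeks.
Posterior: α' = 33 + 41 = 74, β' = 11 + 8 = 19.
Predictive mean over a 7-week window = T·E[λ|data] = 7·74/19 = 518/19.

518/19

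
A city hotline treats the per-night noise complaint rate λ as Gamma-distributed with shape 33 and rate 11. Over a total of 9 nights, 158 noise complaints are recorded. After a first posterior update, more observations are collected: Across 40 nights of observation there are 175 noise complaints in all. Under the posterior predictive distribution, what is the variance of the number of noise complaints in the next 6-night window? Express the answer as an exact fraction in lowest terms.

2013/50

Total count 158 over total exposure 9 nights.
After the first batch: Gamma(33 + 158, 11 + 9) = Gamma(191, 20).
Total count 175 over total exposure 40 nights.
After the second batch: Gamma(191 + 175, 20 + 40) = Gamma(366, 60).
The posterior predictive for a window of length T is Negative Binomial with variance T·α'·(β'+T)/β'² = 6·366·66/3600 = 2013/50.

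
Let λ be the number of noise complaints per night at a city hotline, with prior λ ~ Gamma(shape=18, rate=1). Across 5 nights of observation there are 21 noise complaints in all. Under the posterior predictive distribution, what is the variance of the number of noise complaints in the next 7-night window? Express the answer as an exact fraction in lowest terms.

Total count 21 over total exposure 5 nights.
By Gamma–Poisson conjugacy, the posterior is Gamma(α + Σx, β + Σt) = Gamma(18 + 21, 1 + 5) = Gamma(39, 6).
The posterior predictive for a window of length T is Negative Binomial with variance T·α'·(β'+T)/β'² = 7·39·13/36 = 1183/12.

1183/12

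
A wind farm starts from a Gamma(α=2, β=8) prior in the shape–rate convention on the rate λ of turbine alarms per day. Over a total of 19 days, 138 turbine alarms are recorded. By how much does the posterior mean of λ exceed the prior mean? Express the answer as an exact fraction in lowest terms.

533/108

Total count 138 over total exposure 19 days.
The Gamma prior is conjugate for the Poisson rate, so λ | data ~ Gamma(2+138, 8+19) = Gamma(140, 27).
Posterior mean = 140/27 = 140/27; prior mean = 2/8 = 1/4. Difference = 140/27 − 1/4 = 533/108.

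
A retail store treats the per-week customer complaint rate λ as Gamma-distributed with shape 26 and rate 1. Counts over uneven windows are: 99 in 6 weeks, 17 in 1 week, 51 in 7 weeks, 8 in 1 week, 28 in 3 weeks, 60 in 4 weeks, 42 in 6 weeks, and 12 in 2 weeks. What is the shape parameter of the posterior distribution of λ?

Total count: 99 + 17 + 51 + 8 + 28 + 60 + 42 + 12 = 317.
Total exposure: 6 + 1 + 7 + 1 + 3 + 4 + 6 + 2 = 30 weeks.
Gamma(α, β) with Poisson data over total exposure Σt gives posterior Gamma(α+Σx, β+Σt) = Gamma(343, 31).

343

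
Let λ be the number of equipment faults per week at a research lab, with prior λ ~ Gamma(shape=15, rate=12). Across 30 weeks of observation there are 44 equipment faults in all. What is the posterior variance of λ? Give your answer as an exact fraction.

59/1764

Total count 44 over total exposure 30 weeks.
Conjugate update: add total count to the shape and total exposure to the rate, giving Gamma(59, 42).
Posterior variance = α'/β'² = 59/1764.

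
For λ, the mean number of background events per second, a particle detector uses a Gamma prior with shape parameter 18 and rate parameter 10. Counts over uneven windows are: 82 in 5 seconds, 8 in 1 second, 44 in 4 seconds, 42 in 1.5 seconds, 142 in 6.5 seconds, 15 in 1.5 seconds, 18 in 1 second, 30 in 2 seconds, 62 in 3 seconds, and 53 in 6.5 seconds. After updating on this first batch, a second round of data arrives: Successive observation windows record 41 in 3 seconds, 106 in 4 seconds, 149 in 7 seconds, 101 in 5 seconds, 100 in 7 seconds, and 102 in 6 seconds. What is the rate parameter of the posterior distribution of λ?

74

Total count: 82 + 8 + 44 + 42 + 142 + 15 + 18 + 30 + 62 + 53 = 496.
Total exposure: 5 + 1 + 4 + 1.5 + 6.5 + 1.5 + 1 + 2 + 3 + 6.5 = 32 seconds.
After the first batch: Gamma(18 + 496, 10 + 32) = Gamma(514, 42).
Total count: 41 + 106 + 149 + 101 + 100 + 102 = 599.
Total exposure: 3 + 4 + 7 + 5 + 7 + 6 = 32 seconds.
After the second batch: Gamma(514 + 599, 42 + 32) = Gamma(1113, 74).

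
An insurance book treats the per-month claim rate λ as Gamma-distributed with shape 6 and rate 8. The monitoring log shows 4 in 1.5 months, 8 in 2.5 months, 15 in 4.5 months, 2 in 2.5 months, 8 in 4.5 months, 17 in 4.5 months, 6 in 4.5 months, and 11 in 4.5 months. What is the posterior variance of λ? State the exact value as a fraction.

Total count: 4 + 8 + 15 + 2 + 8 + 17 + 6 + 11 = 71.
Total exposure: 1.5 + 2.5 + 4.5 + 2.5 + 4.5 + 4.5 + 4.5 + 4.5 = 29 months.
Posterior: α' = 6 + 71 = 77, β' = 8 + 29 = 37.
Posterior variance = α'/β'² = 77/1369.

77/1369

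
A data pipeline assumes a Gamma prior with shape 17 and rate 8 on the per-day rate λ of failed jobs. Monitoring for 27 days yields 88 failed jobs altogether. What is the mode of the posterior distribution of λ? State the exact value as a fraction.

104/35

Total count 88 over total exposure 27 days.
The Gamma prior is conjugate for the Poisson rate, so λ | data ~ Gamma(17+88, 8+27) = Gamma(105, 35).
Posterior mode = (α'−1)/β' = 104/35.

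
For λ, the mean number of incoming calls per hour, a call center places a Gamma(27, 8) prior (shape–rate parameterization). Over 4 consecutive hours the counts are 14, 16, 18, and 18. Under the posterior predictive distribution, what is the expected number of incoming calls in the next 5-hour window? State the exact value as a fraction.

155/4

Total count: 14 + 16 + 18 + 18 = 66.
Total exposure: 4 hours.
Posterior: α' = 27 + 66 = 93, β' = 8 + 4 = 12.
Predictive mean over a 5-hour window = T·E[λ|data] = 5·93/12 = 155/4.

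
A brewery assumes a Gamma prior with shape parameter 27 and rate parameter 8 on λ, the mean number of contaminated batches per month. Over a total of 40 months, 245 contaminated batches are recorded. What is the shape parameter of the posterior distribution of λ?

Total count 245 over total exposure 40 months.
Gamma(α, β) with Poisson data over total exposure Σt gives posterior Gamma(α+Σx, β+Σt) = Gamma(272, 48).

272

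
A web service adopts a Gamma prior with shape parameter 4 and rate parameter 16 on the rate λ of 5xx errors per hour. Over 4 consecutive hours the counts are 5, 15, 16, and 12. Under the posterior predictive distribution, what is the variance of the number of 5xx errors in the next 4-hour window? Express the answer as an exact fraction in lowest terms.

312/25

Total count: 5 + 15 + 16 + 12 = 48.
Total exposure: 4 hours.
The Gamma prior is conjugate for the Poisson rate, so λ | data ~ Gamma(4+48, 16+4) = Gamma(52, 20).
The posterior predictive for a window of length T is Negative Binomial with variance T·α'·(β'+T)/β'² = 4·52·24/400 = 312/25.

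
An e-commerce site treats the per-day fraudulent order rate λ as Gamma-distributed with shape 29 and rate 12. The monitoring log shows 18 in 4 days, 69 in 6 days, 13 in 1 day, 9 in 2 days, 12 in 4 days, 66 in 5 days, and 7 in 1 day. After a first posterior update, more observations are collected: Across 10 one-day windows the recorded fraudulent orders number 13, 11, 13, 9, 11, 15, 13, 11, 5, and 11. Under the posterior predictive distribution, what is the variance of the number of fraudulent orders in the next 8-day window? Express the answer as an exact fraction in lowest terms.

28408/405

Total count: 18 + 69 + 13 + 9 + 12 + 66 + 7 = 194.
Total exposure: 4 + 6 + 1 + 2 + 4 + 5 + 1 = 23 days.
After the first batch: Gamma(29 + 194, 12 + 23) = Gamma(223, 35).
Total count: 13 + 11 + 13 + 9 + 11 + 15 + 13 + 11 + 5 + 11 = 112.
Total exposure: 10 days.
After the second batch: Gamma(223 + 112, 35 + 10) = Gamma(335, 45).
The posterior predictive for a window of length T is Negative Binomial with variance T·α'·(β'+T)/β'² = 8·335·53/2025 = 28408/405.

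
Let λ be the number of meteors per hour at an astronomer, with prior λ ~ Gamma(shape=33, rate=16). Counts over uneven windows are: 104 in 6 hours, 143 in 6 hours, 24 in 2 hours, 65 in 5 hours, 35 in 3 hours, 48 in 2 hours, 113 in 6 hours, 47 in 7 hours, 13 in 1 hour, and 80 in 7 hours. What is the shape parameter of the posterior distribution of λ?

705

Total count: 104 + 143 + 24 + 65 + 35 + 48 + 113 + 47 + 13 + 80 = 672.
Total exposure: 6 + 6 + 2 + 5 + 3 + 2 + 6 + 7 + 1 + 7 = 45 hours.
By Gamma–Poisson conjugacy, the posterior is Gamma(α + Σx, β + Σt) = Gamma(33 + 672, 16 + 45) = Gamma(705, 61).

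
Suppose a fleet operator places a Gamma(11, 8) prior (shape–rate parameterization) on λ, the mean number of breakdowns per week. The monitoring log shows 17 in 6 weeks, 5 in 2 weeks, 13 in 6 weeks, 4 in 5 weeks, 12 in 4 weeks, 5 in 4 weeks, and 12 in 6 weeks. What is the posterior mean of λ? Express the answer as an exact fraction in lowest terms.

79/41

Total count: 17 + 5 + 13 + 4 + 12 + 5 + 12 = 68.
Total exposure: 6 + 2 + 6 + 5 + 4 + 4 + 6 = 33 weeks.
The Gamma prior is conjugate for the Poisson rate, so λ | data ~ Gamma(11+68, 8+33) = Gamma(79, 41).
Posterior mean = α'/β' = 79/41.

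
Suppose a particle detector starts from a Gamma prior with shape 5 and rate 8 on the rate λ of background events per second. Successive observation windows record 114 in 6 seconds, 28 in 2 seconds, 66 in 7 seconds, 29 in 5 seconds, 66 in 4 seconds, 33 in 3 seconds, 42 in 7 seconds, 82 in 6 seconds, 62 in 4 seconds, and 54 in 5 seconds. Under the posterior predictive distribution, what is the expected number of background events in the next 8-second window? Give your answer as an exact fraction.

4648/57

Total count: 114 + 28 + 66 + 29 + 66 + 33 + 42 + 82 + 62 + 54 = 576.
Total exposure: 6 + 2 + 7 + 5 + 4 + 3 + 7 + 6 + 4 + 5 = 49 seconds.
By Gamma–Poisson conjugacy, the posterior is Gamma(α + Σx, β + Σt) = Gamma(5 + 576, 8 + 49) = Gamma(581, 57).
Predictive mean over an 8-second window = T·E[λ|data] = 8·581/57 = 4648/57.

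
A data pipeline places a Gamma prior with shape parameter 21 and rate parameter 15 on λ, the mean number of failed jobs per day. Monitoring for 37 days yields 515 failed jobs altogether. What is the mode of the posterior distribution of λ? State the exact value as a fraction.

535/52

Total count 515 over total exposure 37 days.
Posterior: α' = 21 + 515 = 536, β' = 15 + 37 = 52.
Posterior mode = (α'−1)/β' = 535/52.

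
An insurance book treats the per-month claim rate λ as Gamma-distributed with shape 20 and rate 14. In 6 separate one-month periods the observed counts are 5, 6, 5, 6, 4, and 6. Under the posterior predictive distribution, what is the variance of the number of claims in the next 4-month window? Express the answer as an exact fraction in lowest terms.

312/25

Total count: 5 + 6 + 5 + 6 + 4 + 6 = 32.
Total exposure: 6 months.
By Gamma–Poisson conjugacy, the posterior is Gamma(α + Σx, β + Σt) = Gamma(20 + 32, 14 + 6) = Gamma(52, 20).
The posterior predictive for a window of length T is Negative Binomial with variance T·α'·(β'+T)/β'² = 4·52·24/400 = 312/25.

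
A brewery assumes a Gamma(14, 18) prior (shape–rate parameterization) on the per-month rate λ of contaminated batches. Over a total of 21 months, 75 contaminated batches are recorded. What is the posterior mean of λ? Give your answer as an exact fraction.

Total count 75 over total exposure 21 months.
Gamma(α, β) with Poisson data over total exposure Σt gives posterior Gamma(α+Σx, β+Σt) = Gamma(89, 39).
Posterior mean = α'/β' = 89/39.

89/39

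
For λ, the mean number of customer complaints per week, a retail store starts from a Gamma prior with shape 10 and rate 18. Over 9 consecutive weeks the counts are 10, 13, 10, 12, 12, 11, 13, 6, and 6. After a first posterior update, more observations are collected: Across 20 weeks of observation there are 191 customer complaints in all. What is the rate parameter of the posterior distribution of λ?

47

Total count: 10 + 13 + 10 + 12 + 12 + 11 + 13 + 6 + 6 = 93.
Total exposure: 9 weeks.
After the first batch: Gamma(10 + 93, 18 + 9) = Gamma(103, 27).
Total count 191 over total exposure 20 weeks.
After the second batch: Gamma(103 + 191, 27 + 20) = Gamma(294, 47).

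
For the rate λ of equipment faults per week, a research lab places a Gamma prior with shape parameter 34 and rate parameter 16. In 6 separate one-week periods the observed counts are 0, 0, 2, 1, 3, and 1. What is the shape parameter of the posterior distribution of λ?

Total count: 0 + 0 + 2 + 1 + 3 + 1 = 7.
Total exposure: 6 weeks.
The Gamma prior is conjugate for the Poisson rate, so λ | data ~ Gamma(34+7, 16+6) = Gamma(41, 22).

41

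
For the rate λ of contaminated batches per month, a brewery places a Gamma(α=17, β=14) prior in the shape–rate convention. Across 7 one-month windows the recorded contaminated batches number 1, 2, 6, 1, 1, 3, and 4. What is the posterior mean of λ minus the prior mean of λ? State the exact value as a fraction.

Total count: 1 + 2 + 6 + 1 + 1 + 3 + 4 = 18.
Total exposure: 7 months.
Conjugate update: add total count to the shape and total exposure to the rate, giving Gamma(35, 21).
Posterior mean = 35/21 = 5/3; prior mean = 17/14 = 17/14. Difference = 5/3 − 17/14 = 19/42.

19/42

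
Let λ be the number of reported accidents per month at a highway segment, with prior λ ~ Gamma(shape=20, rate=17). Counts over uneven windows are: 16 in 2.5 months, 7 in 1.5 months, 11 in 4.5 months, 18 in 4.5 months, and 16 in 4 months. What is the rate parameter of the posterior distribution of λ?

34

Total count: 16 + 7 + 11 + 18 + 16 = 68.
Total exposure: 2.5 + 1.5 + 4.5 + 4.5 + 4 = 17 months.
Conjugate update: add total count to the shape and total exposure to the rate, giving Gamma(88, 34).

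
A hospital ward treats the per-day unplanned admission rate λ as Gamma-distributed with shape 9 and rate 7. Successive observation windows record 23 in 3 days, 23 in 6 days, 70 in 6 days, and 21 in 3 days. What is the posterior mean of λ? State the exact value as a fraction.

Total count: 23 + 23 + 70 + 21 = 137.
Total exposure: 3 + 6 + 6 + 3 = 18 days.
By Gamma–Poisson conjugacy, the posterior is Gamma(α + Σx, β + Σt) = Gamma(9 + 137, 7 + 18) = Gamma(146, 25).
Posterior mean = α'/β' = 146/25.

146/25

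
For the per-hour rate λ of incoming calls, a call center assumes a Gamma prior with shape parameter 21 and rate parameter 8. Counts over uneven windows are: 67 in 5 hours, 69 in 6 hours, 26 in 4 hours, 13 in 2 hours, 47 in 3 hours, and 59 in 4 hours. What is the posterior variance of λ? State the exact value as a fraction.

Total count: 67 + 69 + 26 + 13 + 47 + 59 = 281.
Total exposure: 5 + 6 + 4 + 2 + 3 + 4 = 24 hours.
The Gamma prior is conjugate for the Poisson rate, so λ | data ~ Gamma(21+281, 8+24) = Gamma(302, 32).
Posterior variance = α'/β'² = 302/1024 = 151/512.

151/512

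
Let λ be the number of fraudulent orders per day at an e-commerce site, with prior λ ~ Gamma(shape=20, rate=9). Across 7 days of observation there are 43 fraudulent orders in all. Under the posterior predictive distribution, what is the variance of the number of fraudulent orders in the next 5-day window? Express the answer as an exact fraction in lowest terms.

6615/256

Total count 43 over total exposure 7 days.
Conjugate update: add total count to the shape and total exposure to the rate, giving Gamma(63, 16).
The posterior predictive for a window of length T is Negative Binomial with variance T·α'·(β'+T)/β'² = 5·63·21/256 = 6615/256.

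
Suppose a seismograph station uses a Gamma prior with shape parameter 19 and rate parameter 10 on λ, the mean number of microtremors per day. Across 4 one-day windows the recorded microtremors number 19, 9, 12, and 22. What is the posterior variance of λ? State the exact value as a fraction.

Total count: 19 + 9 + 12 + 22 = 62.
Total exposure: 4 days.
Gamma(α, β) with Poisson data over total exposure Σt gives posterior Gamma(α+Σx, β+Σt) = Gamma(81, 14).
Posterior variance = α'/β'² = 81/196.

81/196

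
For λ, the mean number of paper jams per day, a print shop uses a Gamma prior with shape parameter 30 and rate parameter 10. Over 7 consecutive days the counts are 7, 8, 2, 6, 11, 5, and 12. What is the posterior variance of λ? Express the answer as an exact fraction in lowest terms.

81/289

Total count: 7 + 8 + 2 + 6 + 11 + 5 + 12 = 51.
Total exposure: 7 days.
By Gamma–Poisson conjugacy, the posterior is Gamma(α + Σx, β + Σt) = Gamma(30 + 51, 10 + 7) = Gamma(81, 17).
Posterior variance = α'/β'² = 81/289.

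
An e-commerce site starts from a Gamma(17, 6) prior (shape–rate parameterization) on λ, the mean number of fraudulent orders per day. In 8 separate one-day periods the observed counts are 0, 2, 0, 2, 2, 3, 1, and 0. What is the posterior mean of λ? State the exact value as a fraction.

27/14

Total count: 0 + 2 + 0 + 2 + 2 + 3 + 1 + 0 = 10.
Total exposure: 8 days.
The Gamma prior is conjugate for the Poisson rate, so λ | data ~ Gamma(17+10, 6+8) = Gamma(27, 14).
Posterior mean = α'/β' = 27/14.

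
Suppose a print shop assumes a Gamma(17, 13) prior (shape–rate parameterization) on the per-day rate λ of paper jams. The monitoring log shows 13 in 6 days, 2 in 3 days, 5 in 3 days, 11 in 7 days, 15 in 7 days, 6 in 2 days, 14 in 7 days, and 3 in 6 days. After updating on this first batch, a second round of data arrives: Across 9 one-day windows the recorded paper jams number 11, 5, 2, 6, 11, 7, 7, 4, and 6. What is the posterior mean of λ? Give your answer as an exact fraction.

Total count: 13 + 2 + 5 + 11 + 15 + 6 + 14 + 3 = 69.
Total exposure: 6 + 3 + 3 + 7 + 7 + 2 + 7 + 6 = 41 days.
After the first batch: Gamma(17 + 69, 13 + 41) = Gamma(86, 54).
Total count: 11 + 5 + 2 + 6 + 11 + 7 + 7 + 4 + 6 = 59.
Total exposure: 9 days.
After the second batch: Gamma(86 + 59, 54 + 9) = Gamma(145, 63).
Posterior mean = α'/β' = 145/63.

145/63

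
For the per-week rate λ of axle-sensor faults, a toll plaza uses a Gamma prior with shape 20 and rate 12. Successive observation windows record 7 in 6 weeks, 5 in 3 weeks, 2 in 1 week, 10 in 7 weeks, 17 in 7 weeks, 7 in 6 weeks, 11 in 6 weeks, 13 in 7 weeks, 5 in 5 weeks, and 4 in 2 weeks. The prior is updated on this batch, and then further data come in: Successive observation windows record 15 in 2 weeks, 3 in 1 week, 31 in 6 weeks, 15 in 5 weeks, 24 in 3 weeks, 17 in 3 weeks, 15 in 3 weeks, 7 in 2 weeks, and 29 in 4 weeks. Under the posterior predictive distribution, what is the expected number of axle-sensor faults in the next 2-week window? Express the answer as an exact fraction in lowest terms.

514/91

Total count: 7 + 5 + 2 + 10 + 17 + 7 + 11 + 13 + 5 + 4 = 81.
Total exposure: 6 + 3 + 1 + 7 + 7 + 6 + 6 + 7 + 5 + 2 = 50 weeks.
After the first batch: Gamma(20 + 81, 12 + 50) = Gamma(101, 62).
Total count: 15 + 3 + 31 + 15 + 24 + 17 + 15 + 7 + 29 = 156.
Total exposure: 2 + 1 + 6 + 5 + 3 + 3 + 3 + 2 + 4 = 29 weeks.
After the second batch: Gamma(101 + 156, 62 + 29) = Gamma(257, 91).
Predictive mean over a 2-week window = T·E[λ|data] = 2·257/91 = 514/91.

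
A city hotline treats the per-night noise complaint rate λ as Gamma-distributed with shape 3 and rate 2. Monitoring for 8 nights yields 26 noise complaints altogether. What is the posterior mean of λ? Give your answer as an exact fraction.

29/10

Total count 26 over total exposure 8 nights.
By Gamma–Poisson conjugacy, the posterior is Gamma(α + Σx, β + Σt) = Gamma(3 + 26, 2 + 8) = Gamma(29, 10).
Posterior mean = α'/β' = 29/10.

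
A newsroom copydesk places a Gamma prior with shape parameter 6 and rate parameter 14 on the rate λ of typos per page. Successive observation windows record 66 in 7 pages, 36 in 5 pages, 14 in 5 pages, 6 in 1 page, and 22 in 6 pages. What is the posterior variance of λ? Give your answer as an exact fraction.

75/722

Total count: 66 + 36 + 14 + 6 + 22 = 144.
Total exposure: 7 + 5 + 5 + 1 + 6 = 24 pages.
The Gamma prior is conjugate for the Poisson rate, so λ | data ~ Gamma(6+144, 14+24) = Gamma(150, 38).
Posterior variance = α'/β'² = 150/1444 = 75/722.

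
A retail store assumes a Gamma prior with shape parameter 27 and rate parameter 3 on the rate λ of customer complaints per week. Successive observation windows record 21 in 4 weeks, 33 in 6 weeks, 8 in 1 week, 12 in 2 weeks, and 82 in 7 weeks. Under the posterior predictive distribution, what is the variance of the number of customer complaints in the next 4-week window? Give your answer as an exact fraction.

19764/529

Total count: 21 + 33 + 8 + 12 + 82 = 156.
Total exposure: 4 + 6 + 1 + 2 + 7 = 20 weeks.
Posterior: α' = 27 + 156 = 183, β' = 3 + 20 = 23.
The posterior predictive for a window of length T is Negative Binomial with variance T·α'·(β'+T)/β'² = 4·183·27/529 = 19764/529.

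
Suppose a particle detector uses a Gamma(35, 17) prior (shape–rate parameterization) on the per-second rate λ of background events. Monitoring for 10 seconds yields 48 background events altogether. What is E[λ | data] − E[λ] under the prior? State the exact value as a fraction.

Total count 48 over total exposure 10 seconds.
The Gamma prior is conjugate for the Poisson rate, so λ | data ~ Gamma(35+48, 17+10) = Gamma(83, 27).
Posterior mean = 83/27 = 83/27; prior mean = 35/17 = 35/17. Difference = 83/27 − 35/17 = 466/459.

466/459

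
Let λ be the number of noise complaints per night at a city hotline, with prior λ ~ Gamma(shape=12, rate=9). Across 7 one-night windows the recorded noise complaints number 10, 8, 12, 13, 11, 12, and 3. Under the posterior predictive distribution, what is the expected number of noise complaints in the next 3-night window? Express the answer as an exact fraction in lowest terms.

243/16

Total count: 10 + 8 + 12 + 13 + 11 + 12 + 3 = 69.
Total exposure: 7 nights.
Gamma(α, β) with Poisson data over total exposure Σt gives posterior Gamma(α+Σx, β+Σt) = Gamma(81, 16).
Predictive mean over a 3-night window = T·E[λ|data] = 3·81/16 = 243/16.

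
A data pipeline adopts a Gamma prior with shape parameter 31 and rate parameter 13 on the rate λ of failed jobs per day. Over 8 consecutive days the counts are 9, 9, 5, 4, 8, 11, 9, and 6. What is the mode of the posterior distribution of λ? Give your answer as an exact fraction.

Total count: 9 + 9 + 5 + 4 + 8 + 11 + 9 + 6 = 61.
Total exposure: 8 days.
Gamma(α, β) with Poisson data over total exposure Σt gives posterior Gamma(α+Σx, β+Σt) = Gamma(92, 21).
Posterior mode = (α'−1)/β' = 91/21 = 13/3.

13/3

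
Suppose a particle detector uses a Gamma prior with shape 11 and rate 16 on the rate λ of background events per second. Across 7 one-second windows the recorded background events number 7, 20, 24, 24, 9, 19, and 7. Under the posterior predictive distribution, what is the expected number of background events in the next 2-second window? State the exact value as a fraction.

Total count: 7 + 20 + 24 + 24 + 9 + 19 + 7 = 110.
Total exposure: 7 seconds.
Gamma(α, β) with Poisson data over total exposure Σt gives posterior Gamma(α+Σx, β+Σt) = Gamma(121, 23).
Predictive mean over a 2-second window = T·E[λ|data] = 2·121/23 = 242/23.

242/23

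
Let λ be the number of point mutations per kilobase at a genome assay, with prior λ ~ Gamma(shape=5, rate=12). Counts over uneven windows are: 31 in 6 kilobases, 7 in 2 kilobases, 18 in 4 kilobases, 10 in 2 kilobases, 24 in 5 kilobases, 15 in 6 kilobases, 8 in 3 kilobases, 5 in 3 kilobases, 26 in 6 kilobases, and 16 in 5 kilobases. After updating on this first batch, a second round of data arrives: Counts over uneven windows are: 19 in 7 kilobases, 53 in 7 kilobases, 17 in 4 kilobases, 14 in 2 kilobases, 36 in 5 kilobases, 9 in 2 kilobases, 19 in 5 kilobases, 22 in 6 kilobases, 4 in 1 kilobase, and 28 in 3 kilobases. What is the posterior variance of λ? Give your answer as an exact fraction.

Total count: 31 + 7 + 18 + 10 + 24 + 15 + 8 + 5 + 26 + 16 = 160.
Total exposure: 6 + 2 + 4 + 2 + 5 + 6 + 3 + 3 + 6 + 5 = 42 kilobases.
After the first batch: Gamma(5 + 160, 12 + 42) = Gamma(165, 54).
Total count: 19 + 53 + 17 + 14 + 36 + 9 + 19 + 22 + 4 + 28 = 221.
Total exposure: 7 + 7 + 4 + 2 + 5 + 2 + 5 + 6 + 1 + 3 = 42 kilobases.
After the second batch: Gamma(165 + 221, 54 + 42) = Gamma(386, 96).
Posterior variance = α'/β'² = 386/9216 = 193/4608.

193/4608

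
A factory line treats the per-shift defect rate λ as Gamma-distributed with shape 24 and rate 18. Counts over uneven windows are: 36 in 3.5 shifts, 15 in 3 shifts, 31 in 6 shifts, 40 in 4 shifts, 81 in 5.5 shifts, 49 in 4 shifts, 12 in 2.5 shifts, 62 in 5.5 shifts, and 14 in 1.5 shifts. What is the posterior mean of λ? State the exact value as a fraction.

728/107

Total count: 36 + 15 + 31 + 40 + 81 + 49 + 12 + 62 + 14 = 340.
Total exposure: 3.5 + 3 + 6 + 4 + 5.5 + 4 + 2.5 + 5.5 + 1.5 = 35.5 shifts.
Posterior: α' = 24 + 340 = 364, β' = 18 + 35.5 = 107/2.
Posterior mean = α'/β' = 364/(107/2) = 728/107.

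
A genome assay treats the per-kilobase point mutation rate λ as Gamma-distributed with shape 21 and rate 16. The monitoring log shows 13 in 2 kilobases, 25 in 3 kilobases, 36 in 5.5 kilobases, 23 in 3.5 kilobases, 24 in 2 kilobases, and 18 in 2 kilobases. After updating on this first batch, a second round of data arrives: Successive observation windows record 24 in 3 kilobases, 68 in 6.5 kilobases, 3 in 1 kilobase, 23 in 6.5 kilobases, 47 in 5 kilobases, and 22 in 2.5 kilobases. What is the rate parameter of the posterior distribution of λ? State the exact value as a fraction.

117/2

Total count: 13 + 25 + 36 + 23 + 24 + 18 = 139.
Total exposure: 2 + 3 + 5.5 + 3.5 + 2 + 2 = 18 kilobases.
After the first batch: Gamma(21 + 139, 16 + 18) = Gamma(160, 34).
Total count: 24 + 68 + 3 + 23 + 47 + 22 = 187.
Total exposure: 3 + 6.5 + 1 + 6.5 + 5 + 2.5 = 24.5 kilobases.
After the second batch: Gamma(160 + 187, 34 + 24.5) = Gamma(347, 117/2).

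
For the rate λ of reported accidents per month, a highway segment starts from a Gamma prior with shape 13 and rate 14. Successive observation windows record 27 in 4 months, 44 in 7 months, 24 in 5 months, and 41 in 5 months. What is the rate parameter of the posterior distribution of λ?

35

Total count: 27 + 44 + 24 + 41 = 136.
Total exposure: 4 + 7 + 5 + 5 = 21 months.
Conjugate update: add total count to the shape and total exposure to the rate, giving Gamma(149, 35).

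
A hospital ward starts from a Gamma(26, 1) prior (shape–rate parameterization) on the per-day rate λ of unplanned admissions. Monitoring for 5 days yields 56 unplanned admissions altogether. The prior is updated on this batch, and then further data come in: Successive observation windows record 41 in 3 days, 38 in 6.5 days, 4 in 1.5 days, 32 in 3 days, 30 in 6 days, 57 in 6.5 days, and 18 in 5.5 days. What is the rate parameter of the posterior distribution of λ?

38

Total count 56 over total exposure 5 days.
After the first batch: Gamma(26 + 56, 1 + 5) = Gamma(82, 6).
Total count: 41 + 38 + 4 + 32 + 30 + 57 + 18 = 220.
Total exposure: 3 + 6.5 + 1.5 + 3 + 6 + 6.5 + 5.5 = 32 days.
After the second batch: Gamma(82 + 220, 6 + 32) = Gamma(302, 38).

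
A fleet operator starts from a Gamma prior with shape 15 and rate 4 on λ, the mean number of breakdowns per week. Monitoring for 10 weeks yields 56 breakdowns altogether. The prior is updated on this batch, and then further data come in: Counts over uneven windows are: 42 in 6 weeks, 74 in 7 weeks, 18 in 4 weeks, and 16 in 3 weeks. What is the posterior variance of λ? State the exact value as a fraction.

Total count 56 over total exposure 10 weeks.
After the first batch: Gamma(15 + 56, 4 + 10) = Gamma(71, 14).
Total count: 42 + 74 + 18 + 16 = 150.
Total exposure: 6 + 7 + 4 + 3 = 20 weeks.
After the second batch: Gamma(71 + 150, 14 + 20) = Gamma(221, 34).
Posterior variance = α'/β'² = 221/1156 = 13/68.

13/68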